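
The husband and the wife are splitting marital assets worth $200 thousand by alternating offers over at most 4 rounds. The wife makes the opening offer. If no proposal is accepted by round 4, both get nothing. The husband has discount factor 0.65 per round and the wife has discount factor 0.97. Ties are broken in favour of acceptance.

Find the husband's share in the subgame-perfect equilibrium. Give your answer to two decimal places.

Round 4 (the husband proposes): rejection yields 0 for the wife; the husband offers 0 and keeps 200.
Round 3 (the wife proposes): the husband can get 200 next round, worth 0.65 × 200 = 130 now, so the wife offers 130, keeping 70.
Round 2 (the husband proposes): the wife can get 70 next round, worth 0.97 × 70 = 67.9 now. The husband offers 67.9 and keeps 200 − 67.9 = 132.1.
Round 1 (the wife proposes): the husband can get 132.1 next round, worth 0.65 × 132.1 = 85.865 now. The wife offers 85.865 and keeps 200 − 85.865 = 114.135.

85.87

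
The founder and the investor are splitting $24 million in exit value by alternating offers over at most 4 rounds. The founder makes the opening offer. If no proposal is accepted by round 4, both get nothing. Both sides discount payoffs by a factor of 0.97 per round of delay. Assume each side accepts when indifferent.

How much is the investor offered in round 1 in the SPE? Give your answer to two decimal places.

22.60

By backward induction:
Round 4 (the investor proposes): rejection yields 0 for the founder; the investor offers 0 and keeps 24.
Round 3 (the founder proposes): the investor can get 24 next round, worth 0.97 × 24 = 23.28 now; the founder offers that and keeps 0.72.
Round 2 (the investor proposes): the founder can get 0.72 next round, worth 0.97 × 0.72 = 0.6984 now; the investor offers that and keeps 23.3016.
Round 1 (the founder proposes): the investor can get 23.3016 next round, worth 0.97 × 23.3016 = 22.602552 now, so the founder offers 22.602552, keeping 1.397448.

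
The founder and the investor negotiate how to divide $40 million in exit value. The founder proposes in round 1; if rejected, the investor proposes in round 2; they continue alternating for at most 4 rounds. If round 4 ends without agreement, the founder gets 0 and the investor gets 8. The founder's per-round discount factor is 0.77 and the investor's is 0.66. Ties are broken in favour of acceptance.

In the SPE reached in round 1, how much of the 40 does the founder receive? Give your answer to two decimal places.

Round 4 (the investor proposes): the founder will accept anything ≥ 0, so the investor offers 0 and keeps 40.
Round 3 (the founder proposes): the investor can get 40 next round, worth 0.66 × 40 = 26.4 now; the founder offers that and keeps 13.6.
Round 2 (the investor proposes): the founder can get 13.6 next round, worth 0.77 × 13.6 = 10.472 now; the investor offers that and keeps 29.528.
Round 1 (the founder proposes): the investor can get 29.528 next round, worth 0.66 × 29.528 = 19.48848 now. The founder offers 19.48848 and keeps 40 − 19.48848 = 20.51152.

20.51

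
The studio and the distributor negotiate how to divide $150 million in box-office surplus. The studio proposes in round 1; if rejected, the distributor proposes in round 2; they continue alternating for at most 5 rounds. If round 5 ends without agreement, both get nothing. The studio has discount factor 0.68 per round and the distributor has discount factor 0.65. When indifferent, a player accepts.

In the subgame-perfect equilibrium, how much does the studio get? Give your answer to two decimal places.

Round 5 (the studio proposes): rejection yields 0 for the distributor; the studio offers 0 and keeps 150.
Round 4 (the distributor proposes): the studio can get 150 next round, worth 0.68 × 150 = 102 now; the distributor offers that and keeps 48.
Round 3 (the studio proposes): the distributor can get 48 next round, worth 0.65 × 48 = 31.2 now. The studio offers 31.2 and keeps 150 − 31.2 = 118.8.
Round 2 (the distributor proposes): the studio can get 118.8 next round, worth 0.68 × 118.8 = 80.784 now. The distributor offers 80.784 and keeps 150 − 80.784 = 69.216.
Round 1 (the studio proposes): the distributor can get 69.216 next round, worth 0.65 × 69.216 = 44.9904 now; the studio offers that and keeps 105.0096.

105.01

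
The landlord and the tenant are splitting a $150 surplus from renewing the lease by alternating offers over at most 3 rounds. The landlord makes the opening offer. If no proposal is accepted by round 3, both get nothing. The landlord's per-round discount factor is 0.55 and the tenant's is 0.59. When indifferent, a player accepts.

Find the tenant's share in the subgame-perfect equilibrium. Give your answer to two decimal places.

Round 3 (the landlord proposes): the tenant will accept anything ≥ 0, so the landlord offers 0 and keeps 150.
Round 2 (the tenant proposes): the landlord can get 150 next round, worth 0.55 × 150 = 82.5 now, so the tenant offers 82.5, keeping 67.5.
Round 1 (the landlord proposes): the tenant can get 67.5 next round, worth 0.59 × 67.5 = 39.825 now. The landlord offers 39.825 and keeps 150 − 39.825 = 110.175.

39.83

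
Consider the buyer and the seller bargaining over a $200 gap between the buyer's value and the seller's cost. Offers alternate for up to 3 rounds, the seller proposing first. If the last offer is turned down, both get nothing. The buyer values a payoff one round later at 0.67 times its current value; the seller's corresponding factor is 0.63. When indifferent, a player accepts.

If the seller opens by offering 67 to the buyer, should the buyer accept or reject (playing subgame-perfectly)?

Accept

Round 3 (the seller proposes): rejection yields 0 for the buyer; the seller offers 0 and keeps 200.
Round 2 (the buyer proposes): the seller can get 200 next round, worth 0.63 × 200 = 126 now. The buyer offers 126 and keeps 200 − 126 = 74.
So by rejecting in round 1, the buyer gets 74 next round, worth 0.67 × 74 = 49.58 now.
Offer 67 ≥ 49.58, so the buyer accepts.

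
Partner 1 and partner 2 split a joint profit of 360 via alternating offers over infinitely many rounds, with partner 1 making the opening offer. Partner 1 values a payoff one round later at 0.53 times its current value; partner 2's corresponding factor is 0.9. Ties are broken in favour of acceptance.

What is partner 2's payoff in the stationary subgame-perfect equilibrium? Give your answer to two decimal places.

291.17

Let x be partner 1's share when partner 1 proposes and y be partner 2's share when partner 2 proposes.
Partner 2 accepts iff offered ≥ 0.9·y, so x = 360 − 0.9y. Symmetrically y = 360 − 0.53x.
Substituting: x = 360 − 0.9(360 − 0.53x), giving x(1 − 0.53·0.9) = 360(1 − 0.9).
So x = 360 × 0.1 / 0.523 ≈ 68.8337, and partner 2 receives 360 − x ≈ 291.1663.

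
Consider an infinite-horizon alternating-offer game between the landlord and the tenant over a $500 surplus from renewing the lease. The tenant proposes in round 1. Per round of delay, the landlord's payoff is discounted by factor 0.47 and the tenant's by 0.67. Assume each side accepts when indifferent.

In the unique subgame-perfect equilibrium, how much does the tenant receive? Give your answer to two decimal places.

386.80

When the tenant proposes, the landlord accepts any offer worth at least 0.47 times what the landlord would get by proposing next round; and vice versa.
This gives x = 500 − 0.47y and y = 500 − 0.67x, where x and y are each side's share when it proposes.
Hence (1 − 0.47·0.67)x = 500(1 − 0.47), i.e. 0.6851·x = 265.
x ≈ 386.8048; the landlord's share is 500 − x ≈ 113.1952.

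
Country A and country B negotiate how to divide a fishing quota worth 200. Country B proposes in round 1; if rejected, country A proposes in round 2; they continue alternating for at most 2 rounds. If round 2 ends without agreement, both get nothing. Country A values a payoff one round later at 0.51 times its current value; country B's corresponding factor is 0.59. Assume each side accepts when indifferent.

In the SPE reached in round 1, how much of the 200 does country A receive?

Work backward from the last round.
Round 2 (country A proposes): rejection yields 0 for country B; country A offers 0 and keeps 200.
Round 1 (country B proposes): country A can get 200 next round, worth 0.51 × 200 = 102 now. Country B offers 102 and keeps 200 − 102 = 98.

102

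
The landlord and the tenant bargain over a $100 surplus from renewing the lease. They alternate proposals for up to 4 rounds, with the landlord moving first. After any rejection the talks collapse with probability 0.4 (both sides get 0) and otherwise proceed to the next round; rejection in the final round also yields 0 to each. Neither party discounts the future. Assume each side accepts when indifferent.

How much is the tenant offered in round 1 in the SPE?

By backward induction:
Round 4 (the tenant proposes): rejection yields 0 for the landlord; the tenant offers 0 and keeps 100.
Round 3 (the landlord proposes): rejecting gives the tenant an expected 0.6 × 100 = 60; the landlord offers that and keeps 40.
Round 2 (the tenant proposes): rejecting gives the landlord an expected 0.6 × 40 = 24. The tenant offers 24 and keeps 100 − 24 = 76.
Round 1 (the landlord proposes): rejecting gives the tenant an expected 0.6 × 76 = 45.6, so the landlord offers 45.6, keeping 54.4.

45.6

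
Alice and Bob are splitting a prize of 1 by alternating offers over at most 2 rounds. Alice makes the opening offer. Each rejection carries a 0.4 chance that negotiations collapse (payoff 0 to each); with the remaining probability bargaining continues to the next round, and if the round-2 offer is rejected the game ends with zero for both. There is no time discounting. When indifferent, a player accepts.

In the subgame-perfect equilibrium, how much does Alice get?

0.4

Round 2 (Bob proposes): Alice will accept anything ≥ 0, so Bob offers 0 and keeps 1.
Round 1 (Alice proposes): rejecting gives Bob an expected 0.6 × 1 = 0.6. Alice offers 0.6 and keeps 1 − 0.6 = 0.4.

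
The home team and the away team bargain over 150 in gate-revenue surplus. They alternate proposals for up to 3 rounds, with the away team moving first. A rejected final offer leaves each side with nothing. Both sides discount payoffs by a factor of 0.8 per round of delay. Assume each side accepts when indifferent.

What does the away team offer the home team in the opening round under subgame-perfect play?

24

Round 3 (the away team proposes): rejection yields 0 for the home team; the away team offers 0 and keeps 150.
Round 2 (the home team proposes): the away team can get 150 next round, worth 0.8 × 150 = 120 now, so the home team offers 120, keeping 30.
Round 1 (the away team proposes): the home team can get 30 next round, worth 0.8 × 30 = 24 now. The away team offers 24 and keeps 150 − 24 = 126.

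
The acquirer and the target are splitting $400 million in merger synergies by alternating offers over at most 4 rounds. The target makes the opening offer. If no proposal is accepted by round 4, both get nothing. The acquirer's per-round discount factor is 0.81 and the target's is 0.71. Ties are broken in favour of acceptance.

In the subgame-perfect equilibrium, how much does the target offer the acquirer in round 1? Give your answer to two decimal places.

280.29

Round 4 (the acquirer proposes): the target will accept anything ≥ 0, so the acquirer offers 0 and keeps 400.
Round 3 (the target proposes): the acquirer can get 400 next round, worth 0.81 × 400 = 324 now; the target offers that and keeps 76.
Round 2 (the acquirer proposes): the target can get 76 next round, worth 0.71 × 76 = 53.96 now; the acquirer offers that and keeps 346.04.
Round 1 (the target proposes): the acquirer can get 346.04 next round, worth 0.81 × 346.04 = 280.2924 now, so the target offers 280.2924, keeping 119.7076.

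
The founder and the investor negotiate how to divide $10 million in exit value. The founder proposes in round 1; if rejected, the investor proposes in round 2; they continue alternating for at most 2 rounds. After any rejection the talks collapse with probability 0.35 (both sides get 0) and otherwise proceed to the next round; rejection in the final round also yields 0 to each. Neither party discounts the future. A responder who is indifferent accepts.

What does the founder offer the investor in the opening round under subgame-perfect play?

6.5

By backward induction:
Round 2 (the investor proposes): the founder will accept anything ≥ 0, so the investor offers 0 and keeps 10.
Round 1 (the founder proposes): rejecting gives the investor an expected 0.65 × 10 = 6.5, so the founder offers 6.5, keeping 3.5.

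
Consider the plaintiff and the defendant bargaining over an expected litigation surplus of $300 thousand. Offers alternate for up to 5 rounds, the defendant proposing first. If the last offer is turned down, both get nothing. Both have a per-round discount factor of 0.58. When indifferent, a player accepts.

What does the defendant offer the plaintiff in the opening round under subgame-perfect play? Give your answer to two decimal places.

Solve by backward induction from round 5.
Round 5 (the defendant proposes): the plaintiff will accept anything ≥ 0, so the defendant offers 0 and keeps 300.
Round 4 (the plaintiff proposes): the defendant can get 300 next round, worth 0.58 × 300 = 174 now. The plaintiff offers 174 and keeps 300 − 174 = 126.
Round 3 (the defendant proposes): the plaintiff can get 126 next round, worth 0.58 × 126 = 73.08 now. The defendant offers 73.08 and keeps 300 − 73.08 = 226.92.
Round 2 (the plaintiff proposes): the defendant can get 226.92 next round, worth 0.58 × 226.92 = 131.6136 now, so the plaintiff offers 131.6136, keeping 168.3864.
Round 1 (the defendant proposes): the plaintiff can get 168.3864 next round, worth 0.58 × 168.3864 = 97.664112 now; the defendant offers that and keeps 202.335888.

97.66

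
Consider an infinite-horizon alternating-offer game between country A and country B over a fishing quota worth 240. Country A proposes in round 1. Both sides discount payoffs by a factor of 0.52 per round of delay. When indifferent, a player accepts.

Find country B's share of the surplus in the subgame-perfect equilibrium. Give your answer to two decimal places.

When country A proposes, country B accepts any offer worth at least 0.52 times what country B would get by proposing next round; and vice versa.
This gives x = 240 − 0.52y and y = 240 − 0.52x, where x and y are each side's share when it proposes.
Hence (1 − 0.52·0.52)x = 240(1 − 0.52), i.e. 0.7296·x = 115.2.
x ≈ 157.8947; country B's share is 240 − x ≈ 82.1053.

82.11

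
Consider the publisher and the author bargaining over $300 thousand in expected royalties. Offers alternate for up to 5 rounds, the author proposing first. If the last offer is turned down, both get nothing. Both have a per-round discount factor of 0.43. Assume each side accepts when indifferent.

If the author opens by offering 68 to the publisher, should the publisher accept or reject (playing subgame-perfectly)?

Reject

Round 5 (the author proposes): rejection yields 0 for the publisher; the author offers 0 and keeps 300.
Round 4 (the publisher proposes): the author can get 300 next round, worth 0.43 × 300 = 129 now. The publisher offers 129 and keeps 300 − 129 = 171.
Round 3 (the author proposes): the publisher can get 171 next round, worth 0.43 × 171 = 73.53 now; the author offers that and keeps 226.47.
Round 2 (the publisher proposes): the author can get 226.47 next round, worth 0.43 × 226.47 = 97.3821 now, so the publisher offers 97.3821, keeping 202.6179.
So by rejecting in round 1, the publisher gets 202.6179 next round, worth 0.43 × 202.6179 = 87.125697 now.
Offer 68 < 87.125697, so the publisher rejects.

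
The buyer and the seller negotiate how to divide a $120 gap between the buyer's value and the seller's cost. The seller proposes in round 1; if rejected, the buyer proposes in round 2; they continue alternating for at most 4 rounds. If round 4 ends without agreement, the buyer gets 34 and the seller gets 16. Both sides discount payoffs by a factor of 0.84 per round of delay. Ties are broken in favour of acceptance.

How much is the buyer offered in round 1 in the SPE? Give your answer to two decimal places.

77.77

Solve by backward induction from round 4.
Round 4 (the buyer proposes): the seller gets 16 if talks fail, so the buyer offers 16 and keeps 104.
Round 3 (the seller proposes): the buyer can get 104 next round, worth 0.84 × 104 = 87.36 now. The seller offers 87.36 and keeps 120 − 87.36 = 32.64.
Round 2 (the buyer proposes): the seller can get 32.64 next round, worth 0.84 × 32.64 = 27.4176 now; the buyer offers that and keeps 92.5824.
Round 1 (the seller proposes): the buyer can get 92.5824 next round, worth 0.84 × 92.5824 = 77.769216 now; the seller offers that and keeps 42.230784.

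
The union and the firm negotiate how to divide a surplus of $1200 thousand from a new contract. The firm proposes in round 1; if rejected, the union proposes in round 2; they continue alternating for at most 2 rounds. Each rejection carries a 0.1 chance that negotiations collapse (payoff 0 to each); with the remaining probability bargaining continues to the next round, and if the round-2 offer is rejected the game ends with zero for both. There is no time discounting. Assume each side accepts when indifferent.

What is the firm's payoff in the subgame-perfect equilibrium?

120

Round 2 (the union proposes): the firm will accept anything ≥ 0, so the union offers 0 and keeps 1200.
Round 1 (the firm proposes): rejecting gives the union an expected 0.9 × 1200 = 1080. The firm offers 1080 and keeps 1200 − 1080 = 120.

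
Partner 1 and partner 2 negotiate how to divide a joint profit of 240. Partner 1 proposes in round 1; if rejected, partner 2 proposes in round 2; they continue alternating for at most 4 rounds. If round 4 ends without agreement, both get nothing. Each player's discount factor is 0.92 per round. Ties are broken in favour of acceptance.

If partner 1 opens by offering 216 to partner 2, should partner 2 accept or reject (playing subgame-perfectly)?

Accept

Work out partner 2's continuation value if the offer is rejected.
Round 4 (partner 2 proposes): partner 1 will accept anything ≥ 0, so partner 2 offers 0 and keeps 240.
Round 3 (partner 1 proposes): partner 2 can get 240 next round, worth 0.92 × 240 = 220.8 now. Partner 1 offers 220.8 and keeps 240 − 220.8 = 19.2.
Round 2 (partner 2 proposes): partner 1 can get 19.2 next round, worth 0.92 × 19.2 = 17.664 now. Partner 2 offers 17.664 and keeps 240 − 17.664 = 222.336.
So by rejecting in round 1, partner 2 gets 222.336 next round, worth 0.92 × 222.336 = 204.54912 now.
Offer 216 ≥ 204.54912, so partner 2 accepts.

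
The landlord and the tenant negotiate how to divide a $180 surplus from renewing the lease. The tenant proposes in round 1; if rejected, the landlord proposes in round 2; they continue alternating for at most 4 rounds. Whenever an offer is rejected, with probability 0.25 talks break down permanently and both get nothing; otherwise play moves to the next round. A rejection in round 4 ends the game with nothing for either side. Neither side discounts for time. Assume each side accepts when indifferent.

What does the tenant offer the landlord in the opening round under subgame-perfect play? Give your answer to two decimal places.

109.69

By backward induction:
Round 4 (the landlord proposes): the tenant will accept anything ≥ 0, so the landlord offers 0 and keeps 180.
Round 3 (the tenant proposes): rejecting gives the landlord an expected 0.75 × 180 = 135. The tenant offers 135 and keeps 180 − 135 = 45.
Round 2 (the landlord proposes): rejecting gives the tenant an expected 0.75 × 45 = 33.75. The landlord offers 33.75 and keeps 180 − 33.75 = 146.25.
Round 1 (the tenant proposes): rejecting gives the landlord an expected 0.75 × 146.25 = 109.6875; the tenant offers that and keeps 70.3125.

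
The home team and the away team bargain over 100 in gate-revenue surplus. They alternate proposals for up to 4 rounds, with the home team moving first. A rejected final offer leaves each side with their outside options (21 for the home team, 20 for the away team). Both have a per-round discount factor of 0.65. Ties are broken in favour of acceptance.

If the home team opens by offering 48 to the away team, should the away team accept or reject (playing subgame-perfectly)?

Accept

Round 4 (the away team proposes): the home team gets 21 if talks fail, so the away team offers 21 and keeps 79.
Round 3 (the home team proposes): the away team can get 79 next round, worth 0.65 × 79 = 51.35 now. The home team offers 51.35 and keeps 100 − 51.35 = 48.65.
Round 2 (the away team proposes): the home team can get 48.65 next round, worth 0.65 × 48.65 = 31.6225 now; the away team offers that and keeps 68.3775.
So by rejecting in round 1, the away team gets 68.3775 next round, worth 0.65 × 68.3775 = 44.445375 now.
Offer 48 ≥ 44.445375, so the away team accepts.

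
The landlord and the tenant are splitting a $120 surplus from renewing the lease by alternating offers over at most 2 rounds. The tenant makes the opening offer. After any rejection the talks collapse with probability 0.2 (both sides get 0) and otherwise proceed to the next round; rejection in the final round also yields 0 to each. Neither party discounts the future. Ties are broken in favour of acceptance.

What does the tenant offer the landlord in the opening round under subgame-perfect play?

By backward induction:
Round 2 (the landlord proposes): rejection yields 0 for the tenant; the landlord offers 0 and keeps 120.
Round 1 (the tenant proposes): rejecting gives the landlord an expected 0.8 × 120 = 96. The tenant offers 96 and keeps 120 − 96 = 24.

96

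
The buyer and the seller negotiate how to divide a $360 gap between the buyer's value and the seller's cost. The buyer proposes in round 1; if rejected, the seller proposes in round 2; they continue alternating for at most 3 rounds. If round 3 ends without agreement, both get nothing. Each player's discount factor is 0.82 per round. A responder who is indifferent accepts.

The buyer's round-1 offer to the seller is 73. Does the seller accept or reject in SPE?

Accept

Round 3 (the buyer proposes): rejection yields 0 for the seller; the buyer offers 0 and keeps 360.
Round 2 (the seller proposes): the buyer can get 360 next round, worth 0.82 × 360 = 295.2 now; the seller offers that and keeps 64.8.
So by rejecting in round 1, the seller gets 64.8 next round, worth 0.82 × 64.8 = 53.136 now.
Offer 73 ≥ 53.136, so the seller accepts.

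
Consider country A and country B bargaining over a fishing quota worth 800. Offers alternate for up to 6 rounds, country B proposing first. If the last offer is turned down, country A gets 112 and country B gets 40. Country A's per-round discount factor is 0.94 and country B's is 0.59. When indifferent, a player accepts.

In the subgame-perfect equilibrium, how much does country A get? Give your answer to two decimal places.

699.05

Round 6 (country A proposes): country B gets 40 if talks fail, so country A offers 40 and keeps 760.
Round 5 (country B proposes): country A can get 760 next round, worth 0.94 × 760 = 714.4 now, so country B offers 714.4, keeping 85.6.
Round 4 (country A proposes): country B can get 85.6 next round, worth 0.59 × 85.6 = 50.504 now. Country A offers 50.504 and keeps 800 − 50.504 = 749.496.
Round 3 (country B proposes): country A can get 749.496 next round, worth 0.94 × 749.496 = 704.52624 now, so country B offers 704.52624, keeping 95.47376.
Round 2 (country A proposes): country B can get 95.47376 next round, worth 0.59 × 95.47376 = 56.3295184 now; country A offers that and keeps 743.6704816.
Round 1 (country B proposes): country A can get 743.6704816 next round, worth 0.94 × 743.6704816 = 699.050252704 now. Country B offers 699.050252704 and keeps 800 − 699.050252704 = 100.949747296.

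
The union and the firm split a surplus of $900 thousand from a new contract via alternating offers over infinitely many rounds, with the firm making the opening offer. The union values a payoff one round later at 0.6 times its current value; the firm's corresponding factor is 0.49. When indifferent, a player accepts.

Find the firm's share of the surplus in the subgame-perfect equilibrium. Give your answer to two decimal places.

In a stationary SPE each proposer offers the other exactly their discounted continuation value.
If the firm keeps x when proposing and the union keeps y when proposing, then x = 900 − 0.6y and y = 900 − 0.49x.
Solving: x = 900(1 − 0.6) / (1 − 0.49·0.6) = 360 / 0.706 ≈ 509.9150.
The union gets 900 − 509.9150 ≈ 390.0850.

509.92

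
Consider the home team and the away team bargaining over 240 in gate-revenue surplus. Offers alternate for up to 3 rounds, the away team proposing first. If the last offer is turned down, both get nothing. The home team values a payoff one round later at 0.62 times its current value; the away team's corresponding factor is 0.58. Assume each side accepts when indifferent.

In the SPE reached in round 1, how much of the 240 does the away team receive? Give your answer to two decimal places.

Round 3 (the away team proposes): the home team will accept anything ≥ 0, so the away team offers 0 and keeps 240.
Round 2 (the home team proposes): the away team can get 240 next round, worth 0.58 × 240 = 139.2 now. The home team offers 139.2 and keeps 240 − 139.2 = 100.8.
Round 1 (the away team proposes): the home team can get 100.8 next round, worth 0.62 × 100.8 = 62.496 now; the away team offers that and keeps 177.504.

177.50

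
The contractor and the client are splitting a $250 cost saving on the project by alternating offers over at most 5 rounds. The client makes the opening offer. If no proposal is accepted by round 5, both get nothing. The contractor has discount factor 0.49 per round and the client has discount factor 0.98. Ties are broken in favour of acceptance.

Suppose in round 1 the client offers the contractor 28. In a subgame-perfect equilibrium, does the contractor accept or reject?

Round 5 (the client proposes): rejection yields 0 for the contractor; the client offers 0 and keeps 250.
Round 4 (the contractor proposes): the client can get 250 next round, worth 0.98 × 250 = 245 now, so the contractor offers 245, keeping 5.
Round 3 (the client proposes): the contractor can get 5 next round, worth 0.49 × 5 = 2.45 now. The client offers 2.45 and keeps 250 − 2.45 = 247.55.
Round 2 (the contractor proposes): the client can get 247.55 next round, worth 0.98 × 247.55 = 242.599 now; the contractor offers that and keeps 7.401.
So by rejecting in round 1, the contractor gets 7.401 next round, worth 0.49 × 7.401 = 3.62649 now.
Offer 28 ≥ 3.62649, so the contractor accepts.

Accept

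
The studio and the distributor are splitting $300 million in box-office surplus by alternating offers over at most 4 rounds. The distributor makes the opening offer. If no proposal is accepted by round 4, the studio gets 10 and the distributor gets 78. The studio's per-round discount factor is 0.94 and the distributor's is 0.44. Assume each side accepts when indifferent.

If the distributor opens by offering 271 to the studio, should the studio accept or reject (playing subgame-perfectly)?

Round 4 (the studio proposes): the distributor gets 78 if talks fail, so the studio offers 78 and keeps 222.
Round 3 (the distributor proposes): the studio can get 222 next round, worth 0.94 × 222 = 208.68 now. The distributor offers 208.68 and keeps 300 − 208.68 = 91.32.
Round 2 (the studio proposes): the distributor can get 91.32 next round, worth 0.44 × 91.32 = 40.1808 now. The studio offers 40.1808 and keeps 300 − 40.1808 = 259.8192.
So by rejecting in round 1, the studio gets 259.8192 next round, worth 0.94 × 259.8192 = 244.230048 now.
Offer 271 ≥ 244.230048, so the studio accepts.

Accept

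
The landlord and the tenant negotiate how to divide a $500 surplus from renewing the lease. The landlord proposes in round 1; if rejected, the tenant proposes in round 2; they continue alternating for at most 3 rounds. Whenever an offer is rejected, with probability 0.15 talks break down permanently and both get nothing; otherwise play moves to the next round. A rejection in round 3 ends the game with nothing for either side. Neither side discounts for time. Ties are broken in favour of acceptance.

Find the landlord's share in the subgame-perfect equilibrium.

Round 3 (the landlord proposes): rejection yields 0 for the tenant; the landlord offers 0 and keeps 500.
Round 2 (the tenant proposes): rejecting gives the landlord an expected 0.85 × 500 = 425, so the tenant offers 425, keeping 75.
Round 1 (the landlord proposes): rejecting gives the tenant an expected 0.85 × 75 = 63.75. The landlord offers 63.75 and keeps 500 − 63.75 = 436.25.

436.25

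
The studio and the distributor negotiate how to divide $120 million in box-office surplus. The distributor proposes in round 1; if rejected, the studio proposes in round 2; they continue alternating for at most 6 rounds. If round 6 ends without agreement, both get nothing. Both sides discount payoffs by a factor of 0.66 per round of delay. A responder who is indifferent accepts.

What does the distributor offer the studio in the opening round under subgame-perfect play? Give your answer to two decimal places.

Round 6 (the studio proposes): the distributor will accept anything ≥ 0, so the studio offers 0 and keeps 120.
Round 5 (the distributor proposes): the studio can get 120 next round, worth 0.66 × 120 = 79.2 now; the distributor offers that and keeps 40.8.
Round 4 (the studio proposes): the distributor can get 40.8 next round, worth 0.66 × 40.8 = 26.928 now; the studio offers that and keeps 93.072.
Round 3 (the distributor proposes): the studio can get 93.072 next round, worth 0.66 × 93.072 = 61.42752 now; the distributor offers that and keeps 58.57248.
Round 2 (the studio proposes): the distributor can get 58.57248 next round, worth 0.66 × 58.57248 = 38.6578368 now. The studio offers 38.6578368 and keeps 120 − 38.6578368 = 81.3421632.
Round 1 (the distributor proposes): the studio can get 81.3421632 next round, worth 0.66 × 81.3421632 = 53.685827712 now; the distributor offers that and keeps 66.314172288.

53.69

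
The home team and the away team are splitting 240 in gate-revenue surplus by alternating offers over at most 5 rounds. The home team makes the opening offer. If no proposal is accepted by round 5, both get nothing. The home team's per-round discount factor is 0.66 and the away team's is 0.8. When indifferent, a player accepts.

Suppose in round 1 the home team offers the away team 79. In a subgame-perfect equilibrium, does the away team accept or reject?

Round 5 (the home team proposes): rejection yields 0 for the away team; the home team offers 0 and keeps 240.
Round 4 (the away team proposes): the home team can get 240 next round, worth 0.66 × 240 = 158.4 now, so the away team offers 158.4, keeping 81.6.
Round 3 (the home team proposes): the away team can get 81.6 next round, worth 0.8 × 81.6 = 65.28 now. The home team offers 65.28 and keeps 240 − 65.28 = 174.72.
Round 2 (the away team proposes): the home team can get 174.72 next round, worth 0.66 × 174.72 = 115.3152 now; the away team offers that and keeps 124.6848.
So by rejecting in round 1, the away team gets 124.6848 next round, worth 0.8 × 124.6848 = 99.74784 now.
Offer 79 < 99.74784, so the away team rejects.

Reject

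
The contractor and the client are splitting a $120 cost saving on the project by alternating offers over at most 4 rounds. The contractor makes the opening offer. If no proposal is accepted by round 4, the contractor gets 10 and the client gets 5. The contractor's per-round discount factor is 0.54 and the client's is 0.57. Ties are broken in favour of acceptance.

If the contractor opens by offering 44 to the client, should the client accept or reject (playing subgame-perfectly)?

Reject

Work out the client's continuation value if the offer is rejected.
Round 4 (the client proposes): the contractor gets 10 if talks fail, so the client offers 10 and keeps 110.
Round 3 (the contractor proposes): the client can get 110 next round, worth 0.57 × 110 = 62.7 now. The contractor offers 62.7 and keeps 120 − 62.7 = 57.3.
Round 2 (the client proposes): the contractor can get 57.3 next round, worth 0.54 × 57.3 = 30.942 now, so the client offers 30.942, keeping 89.058.
So by rejecting in round 1, the client gets 89.058 next round, worth 0.57 × 89.058 = 50.76306 now.
Offer 44 < 50.76306, so the client rejects.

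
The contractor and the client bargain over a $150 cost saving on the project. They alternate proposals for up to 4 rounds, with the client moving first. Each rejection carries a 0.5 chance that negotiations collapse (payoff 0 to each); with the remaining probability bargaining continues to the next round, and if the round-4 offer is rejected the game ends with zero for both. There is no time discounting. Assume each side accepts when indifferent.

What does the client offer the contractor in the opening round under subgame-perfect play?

56.25

Round 4 (the contractor proposes): rejection yields 0 for the client; the contractor offers 0 and keeps 150.
Round 3 (the client proposes): rejecting gives the contractor an expected 0.5 × 150 = 75; the client offers that and keeps 75.
Round 2 (the contractor proposes): rejecting gives the client an expected 0.5 × 75 = 37.5, so the contractor offers 37.5, keeping 112.5.
Round 1 (the client proposes): rejecting gives the contractor an expected 0.5 × 112.5 = 56.25; the client offers that and keeps 93.75.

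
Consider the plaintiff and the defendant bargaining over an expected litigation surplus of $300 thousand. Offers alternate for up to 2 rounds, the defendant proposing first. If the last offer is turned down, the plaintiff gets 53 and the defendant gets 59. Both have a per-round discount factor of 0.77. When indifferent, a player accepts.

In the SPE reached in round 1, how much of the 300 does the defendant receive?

114.43

Work backward from the last round.
Round 2 (the plaintiff proposes): the defendant gets 59 if talks fail, so the plaintiff offers 59 and keeps 241.
Round 1 (the defendant proposes): the plaintiff can get 241 next round, worth 0.77 × 241 = 185.57 now; the defendant offers that and keeps 114.43.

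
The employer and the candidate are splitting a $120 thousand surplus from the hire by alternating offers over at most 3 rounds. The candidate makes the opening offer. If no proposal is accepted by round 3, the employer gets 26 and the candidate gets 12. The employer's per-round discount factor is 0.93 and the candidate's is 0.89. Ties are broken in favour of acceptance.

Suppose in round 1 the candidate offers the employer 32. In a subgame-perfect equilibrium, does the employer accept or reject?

Round 3 (the candidate proposes): the employer gets 26 if talks fail, so the candidate offers 26 and keeps 94.
Round 2 (the employer proposes): the candidate can get 94 next round, worth 0.89 × 94 = 83.66 now, so the employer offers 83.66, keeping 36.34.
So by rejecting in round 1, the employer gets 36.34 next round, worth 0.93 × 36.34 = 33.7962 now.
Offer 32 < 33.7962, so the employer rejects.

Reject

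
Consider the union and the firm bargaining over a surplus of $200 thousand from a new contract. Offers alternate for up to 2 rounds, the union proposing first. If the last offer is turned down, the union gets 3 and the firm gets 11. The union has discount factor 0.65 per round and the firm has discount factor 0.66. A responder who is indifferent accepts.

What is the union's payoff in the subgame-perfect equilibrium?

Round 2 (the firm proposes): the union gets 3 if talks fail, so the firm offers 3 and keeps 197.
Round 1 (the union proposes): the firm can get 197 next round, worth 0.66 × 197 = 130.02 now; the union offers that and keeps 69.98.

69.98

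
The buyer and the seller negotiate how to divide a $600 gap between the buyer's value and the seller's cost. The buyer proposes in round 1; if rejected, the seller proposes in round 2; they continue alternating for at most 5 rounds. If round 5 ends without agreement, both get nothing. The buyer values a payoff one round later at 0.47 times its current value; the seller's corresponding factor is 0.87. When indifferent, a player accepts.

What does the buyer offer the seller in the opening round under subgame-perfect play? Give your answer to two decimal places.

Round 5 (the buyer proposes): rejection yields 0 for the seller; the buyer offers 0 and keeps 600.
Round 4 (the seller proposes): the buyer can get 600 next round, worth 0.47 × 600 = 282 now, so the seller offers 282, keeping 318.
Round 3 (the buyer proposes): the seller can get 318 next round, worth 0.87 × 318 = 276.66 now, so the buyer offers 276.66, keeping 323.34.
Round 2 (the seller proposes): the buyer can get 323.34 next round, worth 0.47 × 323.34 = 151.9698 now. The seller offers 151.9698 and keeps 600 − 151.9698 = 448.0302.
Round 1 (the buyer proposes): the seller can get 448.0302 next round, worth 0.87 × 448.0302 = 389.786274 now. The buyer offers 389.786274 and keeps 600 − 389.786274 = 210.213726.

389.79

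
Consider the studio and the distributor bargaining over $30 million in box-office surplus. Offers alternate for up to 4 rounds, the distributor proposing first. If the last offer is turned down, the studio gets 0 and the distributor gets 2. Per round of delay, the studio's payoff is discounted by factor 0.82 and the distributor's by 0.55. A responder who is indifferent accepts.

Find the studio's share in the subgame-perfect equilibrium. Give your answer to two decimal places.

21.42

Work backward from the last round.
Round 4 (the studio proposes): the distributor gets 2 if talks fail, so the studio offers 2 and keeps 28.
Round 3 (the distributor proposes): the studio can get 28 next round, worth 0.82 × 28 = 22.96 now; the distributor offers that and keeps 7.04.
Round 2 (the studio proposes): the distributor can get 7.04 next round, worth 0.55 × 7.04 = 3.872 now. The studio offers 3.872 and keeps 30 − 3.872 = 26.128.
Round 1 (the distributor proposes): the studio can get 26.128 next round, worth 0.82 × 26.128 = 21.42496 now. The distributor offers 21.42496 and keeps 30 − 21.42496 = 8.57504.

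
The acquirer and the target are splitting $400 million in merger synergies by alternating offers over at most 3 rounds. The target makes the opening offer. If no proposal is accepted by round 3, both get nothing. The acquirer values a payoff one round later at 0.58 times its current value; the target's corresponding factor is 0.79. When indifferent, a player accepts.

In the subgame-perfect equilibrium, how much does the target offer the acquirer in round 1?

48.72

Round 3 (the target proposes): the acquirer will accept anything ≥ 0, so the target offers 0 and keeps 400.
Round 2 (the acquirer proposes): the target can get 400 next round, worth 0.79 × 400 = 316 now; the acquirer offers that and keeps 84.
Round 1 (the target proposes): the acquirer can get 84 next round, worth 0.58 × 84 = 48.72 now. The target offers 48.72 and keeps 400 − 48.72 = 351.28.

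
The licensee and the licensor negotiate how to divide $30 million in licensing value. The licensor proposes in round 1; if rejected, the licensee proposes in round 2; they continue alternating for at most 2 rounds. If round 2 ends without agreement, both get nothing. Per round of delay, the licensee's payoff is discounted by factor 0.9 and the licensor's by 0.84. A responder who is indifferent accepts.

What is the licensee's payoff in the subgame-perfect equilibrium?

27

Work backward from the last round.
Round 2 (the licensee proposes): rejection yields 0 for the licensor; the licensee offers 0 and keeps 30.
Round 1 (the licensor proposes): the licensee can get 30 next round, worth 0.9 × 30 = 27 now, so the licensor offers 27, keeping 3.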